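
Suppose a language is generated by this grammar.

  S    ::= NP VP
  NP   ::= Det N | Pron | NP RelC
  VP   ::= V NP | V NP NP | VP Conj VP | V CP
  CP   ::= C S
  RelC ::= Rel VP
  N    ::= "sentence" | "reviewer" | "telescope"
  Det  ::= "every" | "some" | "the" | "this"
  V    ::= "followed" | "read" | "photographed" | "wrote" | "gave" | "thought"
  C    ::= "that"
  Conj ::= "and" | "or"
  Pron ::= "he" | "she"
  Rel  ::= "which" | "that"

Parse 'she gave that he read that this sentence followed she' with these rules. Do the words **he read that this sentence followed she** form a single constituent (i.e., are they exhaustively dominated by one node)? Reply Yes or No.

[S [NP [Pron she]] [VP [V gave] [CP [C that] [S [NP [Pron he]] [VP [V read] [CP [C that] [S [NP [Det this] [N sentence]] [VP [V followed] [NP [Pron she]]]]]]]]]]
The words 'he read that this sentence followed she' are exhaustively dominated by a single S node (built by S → NP VP), so they form a constituent.

Yes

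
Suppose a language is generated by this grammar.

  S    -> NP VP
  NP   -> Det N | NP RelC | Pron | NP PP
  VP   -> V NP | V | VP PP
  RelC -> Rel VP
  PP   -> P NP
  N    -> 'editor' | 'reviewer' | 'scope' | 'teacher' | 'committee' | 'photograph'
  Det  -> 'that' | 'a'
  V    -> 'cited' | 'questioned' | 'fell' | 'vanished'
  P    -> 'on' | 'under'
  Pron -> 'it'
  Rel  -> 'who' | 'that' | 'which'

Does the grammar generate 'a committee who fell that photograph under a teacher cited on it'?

[S [NP [NP [Det a] [N committee]] [RelC [Rel who] [VP [V fell] [NP [NP [Det that] [N photograph]] [PP [P under] [NP [Det a] [N teacher]]]]]]] [VP [VP [V cited]] [PP [P on] [NP [Pron it]]]]]
Each bracket corresponds to one application of a listed rule, so the string is derivable from S.

Grammatical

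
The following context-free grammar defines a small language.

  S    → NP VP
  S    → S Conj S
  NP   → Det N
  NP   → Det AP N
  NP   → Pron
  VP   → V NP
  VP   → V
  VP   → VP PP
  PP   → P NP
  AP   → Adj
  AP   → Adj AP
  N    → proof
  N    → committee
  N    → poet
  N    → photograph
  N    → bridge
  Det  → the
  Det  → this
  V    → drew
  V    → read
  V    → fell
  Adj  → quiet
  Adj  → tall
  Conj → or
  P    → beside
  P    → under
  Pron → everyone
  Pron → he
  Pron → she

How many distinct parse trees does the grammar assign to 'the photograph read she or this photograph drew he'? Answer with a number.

[S [S [NP [Det the] [N photograph]] [VP [V read] [NP [Pron she]]]] [Conj or] [S [NP [Det this] [N photograph]] [VP [V drew] [NP [Pron he]]]]]
No rule offers an alternative attachment or grouping for any span, so this is the only derivation.

1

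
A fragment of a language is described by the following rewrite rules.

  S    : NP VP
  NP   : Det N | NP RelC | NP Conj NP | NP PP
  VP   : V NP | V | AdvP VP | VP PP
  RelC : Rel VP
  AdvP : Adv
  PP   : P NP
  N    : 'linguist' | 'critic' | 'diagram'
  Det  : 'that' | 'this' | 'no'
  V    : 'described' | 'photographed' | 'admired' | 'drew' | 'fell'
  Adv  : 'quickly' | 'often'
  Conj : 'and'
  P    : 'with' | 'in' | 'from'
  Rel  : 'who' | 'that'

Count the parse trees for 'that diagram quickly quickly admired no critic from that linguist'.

Two of the 4 distinct bracketings:
[S [NP [Det that] [N diagram]] [VP [AdvP [Adv quickly]] [VP [AdvP [Adv quickly]] [VP [V admired] [NP [NP [Det no] [N critic]] [PP [P from] [NP [Det that] [N linguist]]]]]]]]
[S [NP [Det that] [N diagram]] [VP [AdvP [Adv quickly]] [VP [AdvP [Adv quickly]] [VP [VP [V admired] [NP [Det no] [N critic]]] [PP [P from] [NP [Det that] [N linguist]]]]]]]
The difference turns on whether NP → NP PP is used at the relevant span, versus an alternative expansion of NP.

4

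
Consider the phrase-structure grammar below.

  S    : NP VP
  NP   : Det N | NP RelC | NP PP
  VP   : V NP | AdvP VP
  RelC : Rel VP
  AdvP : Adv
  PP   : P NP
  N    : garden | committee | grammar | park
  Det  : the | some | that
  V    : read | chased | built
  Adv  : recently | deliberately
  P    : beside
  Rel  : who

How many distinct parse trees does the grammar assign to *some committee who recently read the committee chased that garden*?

[S [NP [NP [Det some] [N committee]] [RelC [Rel who] [VP [AdvP [Adv recently]] [VP [V read] [NP [Det the] [N committee]]]]]] [VP [V chased] [NP [Det that] [N garden]]]]
No rule offers an alternative attachment or grouping for any span, so this is the only derivation.

1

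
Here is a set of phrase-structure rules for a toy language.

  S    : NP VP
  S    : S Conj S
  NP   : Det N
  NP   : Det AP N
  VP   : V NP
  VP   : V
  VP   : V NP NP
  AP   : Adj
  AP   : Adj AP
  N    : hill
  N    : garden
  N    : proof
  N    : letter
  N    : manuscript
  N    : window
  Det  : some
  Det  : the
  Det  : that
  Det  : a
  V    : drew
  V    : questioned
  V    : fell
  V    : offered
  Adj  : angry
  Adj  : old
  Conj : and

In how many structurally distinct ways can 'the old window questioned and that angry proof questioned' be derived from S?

1

[S [S [NP [Det the] [AP [Adj old]] [N window]] [VP [V questioned]]] [Conj and] [S [NP [Det that] [AP [Adj angry]] [N proof]] [VP [V questioned]]]]
No rule offers an alternative attachment or grouping for any span, so this is the only derivation.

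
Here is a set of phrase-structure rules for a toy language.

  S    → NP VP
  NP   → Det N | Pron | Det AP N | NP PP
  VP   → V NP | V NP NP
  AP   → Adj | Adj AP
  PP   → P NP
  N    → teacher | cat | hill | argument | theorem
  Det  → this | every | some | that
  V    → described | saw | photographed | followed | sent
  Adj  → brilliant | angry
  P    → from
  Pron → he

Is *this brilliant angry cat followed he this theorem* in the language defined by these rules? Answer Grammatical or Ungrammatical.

S
  NP
    Det: this
    AP
      Adj: brilliant
      AP
        Adj: angry
    N: cat
  VP
    V: followed
    NP
      Pron: he
    NP
      Det: this
      N: theorem
Each bracket corresponds to one application of a listed rule, so the string is derivable from S.

Grammatical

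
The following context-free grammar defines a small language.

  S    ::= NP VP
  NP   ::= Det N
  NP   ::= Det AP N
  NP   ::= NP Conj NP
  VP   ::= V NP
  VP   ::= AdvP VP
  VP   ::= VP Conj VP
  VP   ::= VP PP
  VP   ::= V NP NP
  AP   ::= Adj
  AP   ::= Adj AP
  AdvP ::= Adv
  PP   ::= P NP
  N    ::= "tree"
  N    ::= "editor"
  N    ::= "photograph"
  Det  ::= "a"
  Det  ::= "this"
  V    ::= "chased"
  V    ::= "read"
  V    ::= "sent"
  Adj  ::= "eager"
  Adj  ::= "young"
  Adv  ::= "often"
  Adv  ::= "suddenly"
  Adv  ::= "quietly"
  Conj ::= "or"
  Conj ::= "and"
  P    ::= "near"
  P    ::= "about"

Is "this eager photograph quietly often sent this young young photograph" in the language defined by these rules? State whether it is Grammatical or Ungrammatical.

S
  NP
    Det: this
    AP
      Adj: eager
    N: photograph
  VP
    AdvP
      Adv: quietly
    VP
      AdvP
        Adv: often
      VP
        V: sent
        NP
          Det: this
          AP
            Adj: young
            AP
              Adj: young
          N: photograph
The bracketing above is licensed at every node by one of the given productions, with S at the root.

Grammatical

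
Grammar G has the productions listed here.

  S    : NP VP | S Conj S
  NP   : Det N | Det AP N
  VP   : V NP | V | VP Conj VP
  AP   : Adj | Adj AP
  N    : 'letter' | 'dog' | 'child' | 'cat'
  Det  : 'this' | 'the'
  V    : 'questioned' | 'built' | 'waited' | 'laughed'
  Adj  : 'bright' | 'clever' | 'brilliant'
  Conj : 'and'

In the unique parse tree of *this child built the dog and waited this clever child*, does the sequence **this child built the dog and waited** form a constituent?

No

[S [NP [Det this] [N child]] [VP [VP [V built] [NP [Det the] [N dog]]] [Conj and] [VP [V waited] [NP [Det this] [AP [Adj clever]] [N child]]]]]
The smallest constituent containing 'this child built the dog and waited' is the S spanning 'this child built the dog and waited this clever child'; no single node in the tree dominates exactly the given words.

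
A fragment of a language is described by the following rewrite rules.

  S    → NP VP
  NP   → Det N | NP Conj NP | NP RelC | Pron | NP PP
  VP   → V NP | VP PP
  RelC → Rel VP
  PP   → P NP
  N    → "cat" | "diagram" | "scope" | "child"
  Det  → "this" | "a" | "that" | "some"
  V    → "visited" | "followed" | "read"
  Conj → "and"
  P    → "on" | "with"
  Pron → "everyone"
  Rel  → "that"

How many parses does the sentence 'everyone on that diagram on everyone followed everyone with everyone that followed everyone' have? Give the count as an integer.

6

Two of the 6 distinct bracketings:
[S [NP [NP [Pron everyone]] [PP [P on] [NP [NP [Det that] [N diagram]] [PP [P on] [NP [Pron everyone]]]]]] [VP [V followed] [NP [NP [NP [Pron everyone]] [PP [P with] [NP [Pron everyone]]]] [RelC [Rel that] [VP [V followed] [NP [Pron everyone]]]]]]]
[S [NP [NP [Pron everyone]] [PP [P on] [NP [NP [Det that] [N diagram]] [PP [P on] [NP [Pron everyone]]]]]] [VP [V followed] [NP [NP [Pron everyone]] [PP [P with] [NP [NP [Pron everyone]] [RelC [Rel that] [VP [V followed] [NP [Pron everyone]]]]]]]]]
The trees differ in how a recursive rule is bracketed over the same span.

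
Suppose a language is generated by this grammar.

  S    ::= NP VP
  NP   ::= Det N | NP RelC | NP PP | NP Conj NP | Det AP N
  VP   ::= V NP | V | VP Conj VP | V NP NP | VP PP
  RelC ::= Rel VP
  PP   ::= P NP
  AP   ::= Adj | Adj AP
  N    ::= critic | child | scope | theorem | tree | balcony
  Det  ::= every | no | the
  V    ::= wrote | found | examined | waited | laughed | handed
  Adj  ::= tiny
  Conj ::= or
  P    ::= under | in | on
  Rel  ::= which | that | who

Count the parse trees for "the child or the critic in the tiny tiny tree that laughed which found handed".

9

Two of the 9 distinct bracketings:
[S [NP [NP [NP [NP [NP [Det the] [N child]] [Conj or] [NP [Det the] [N critic]]] [PP [P in] [NP [Det the] [AP [Adj tiny] [AP [Adj tiny]]] [N tree]]]] [RelC [Rel that] [VP [V laughed]]]] [RelC [Rel which] [VP [V found]]]] [VP [V handed]]]
[S [NP [NP [NP [NP [Det the] [N child]] [Conj or] [NP [NP [Det the] [N critic]] [PP [P in] [NP [Det the] [AP [Adj tiny] [AP [Adj tiny]]] [N tree]]]]] [RelC [Rel that] [VP [V laughed]]]] [RelC [Rel which] [VP [V found]]]] [VP [V handed]]]
The trees differ in how a recursive rule is bracketed over the same span.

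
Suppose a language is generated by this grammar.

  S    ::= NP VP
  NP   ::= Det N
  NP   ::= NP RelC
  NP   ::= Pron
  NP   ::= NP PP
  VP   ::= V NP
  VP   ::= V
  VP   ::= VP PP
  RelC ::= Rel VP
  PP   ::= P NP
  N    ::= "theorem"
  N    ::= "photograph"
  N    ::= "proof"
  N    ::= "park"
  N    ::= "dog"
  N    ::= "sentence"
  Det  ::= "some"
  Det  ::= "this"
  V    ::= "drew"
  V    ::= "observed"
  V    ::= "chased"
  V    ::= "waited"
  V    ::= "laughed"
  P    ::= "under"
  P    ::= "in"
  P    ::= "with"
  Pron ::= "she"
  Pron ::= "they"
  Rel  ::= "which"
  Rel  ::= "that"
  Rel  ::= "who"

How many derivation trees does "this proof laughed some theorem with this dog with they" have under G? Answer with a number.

Two of the 5 distinct bracketings:
[S [NP [Det this] [N proof]] [VP [V laughed] [NP [NP [Det some] [N theorem]] [PP [P with] [NP [NP [Det this] [N dog]] [PP [P with] [NP [Pron they]]]]]]]]
[S [NP [Det this] [N proof]] [VP [V laughed] [NP [NP [NP [Det some] [N theorem]] [PP [P with] [NP [Det this] [N dog]]]] [PP [P with] [NP [Pron they]]]]]]
The trees differ in how a recursive rule is bracketed over the same span.

5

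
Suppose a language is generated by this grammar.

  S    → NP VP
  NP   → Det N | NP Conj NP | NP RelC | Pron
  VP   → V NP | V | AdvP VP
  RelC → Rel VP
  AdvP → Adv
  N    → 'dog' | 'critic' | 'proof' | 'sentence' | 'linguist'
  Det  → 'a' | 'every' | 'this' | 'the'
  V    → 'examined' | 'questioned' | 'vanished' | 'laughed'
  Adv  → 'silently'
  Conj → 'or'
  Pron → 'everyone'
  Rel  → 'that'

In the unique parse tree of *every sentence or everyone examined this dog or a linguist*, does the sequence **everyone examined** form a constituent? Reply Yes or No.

No

[S [NP [NP [Det every] [N sentence]] [Conj or] [NP [Pron everyone]]] [VP [V examined] [NP [NP [Det this] [N dog]] [Conj or] [NP [Det a] [N linguist]]]]]
The smallest constituent containing 'everyone examined' is the S spanning 'every sentence or everyone examined this dog or a linguist'; no single node in the tree dominates exactly the given words.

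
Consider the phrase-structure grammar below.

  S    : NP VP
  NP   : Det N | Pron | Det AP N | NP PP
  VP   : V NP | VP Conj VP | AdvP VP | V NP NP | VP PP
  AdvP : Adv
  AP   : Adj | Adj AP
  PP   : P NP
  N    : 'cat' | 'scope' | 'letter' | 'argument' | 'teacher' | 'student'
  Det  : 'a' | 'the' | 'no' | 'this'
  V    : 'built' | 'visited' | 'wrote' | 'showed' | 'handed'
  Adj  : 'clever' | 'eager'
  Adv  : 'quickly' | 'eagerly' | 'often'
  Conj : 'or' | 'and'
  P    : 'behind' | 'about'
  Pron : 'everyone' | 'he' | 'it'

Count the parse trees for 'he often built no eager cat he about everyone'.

Two of the 3 distinct bracketings:
[S [NP [Pron he]] [VP [AdvP [Adv often]] [VP [V built] [NP [Det no] [AP [Adj eager]] [N cat]] [NP [NP [Pron he]] [PP [P about] [NP [Pron everyone]]]]]]]
[S [NP [Pron he]] [VP [AdvP [Adv often]] [VP [VP [V built] [NP [Det no] [AP [Adj eager]] [N cat]] [NP [Pron he]]] [PP [P about] [NP [Pron everyone]]]]]]
The difference turns on whether NP → NP PP is used at the relevant span, versus an alternative expansion of NP.

3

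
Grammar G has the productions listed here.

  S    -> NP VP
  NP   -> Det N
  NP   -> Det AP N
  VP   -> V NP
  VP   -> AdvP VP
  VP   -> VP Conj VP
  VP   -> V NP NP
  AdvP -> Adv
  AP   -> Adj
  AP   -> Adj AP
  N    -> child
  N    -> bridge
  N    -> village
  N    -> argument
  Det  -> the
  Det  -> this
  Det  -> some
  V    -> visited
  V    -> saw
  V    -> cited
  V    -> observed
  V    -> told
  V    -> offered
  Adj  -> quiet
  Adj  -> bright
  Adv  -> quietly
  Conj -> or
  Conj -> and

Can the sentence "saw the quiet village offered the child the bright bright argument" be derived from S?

For S → NP VP, no prefix of the string parses as an NP.

Ungrammatical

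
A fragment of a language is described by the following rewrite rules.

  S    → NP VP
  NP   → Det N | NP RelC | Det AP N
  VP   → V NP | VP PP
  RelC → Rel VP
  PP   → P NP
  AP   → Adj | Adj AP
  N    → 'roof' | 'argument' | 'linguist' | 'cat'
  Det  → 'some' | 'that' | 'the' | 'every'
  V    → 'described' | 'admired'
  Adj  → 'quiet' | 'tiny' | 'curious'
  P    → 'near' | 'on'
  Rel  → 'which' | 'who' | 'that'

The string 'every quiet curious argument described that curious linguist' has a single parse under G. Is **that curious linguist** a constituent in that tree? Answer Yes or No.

Yes

[S [NP [Det every] [AP [Adj quiet] [AP [Adj curious]]] [N argument]] [VP [V described] [NP [Det that] [AP [Adj curious]] [N linguist]]]]
The words 'that curious linguist' are exhaustively dominated by a single NP node (built by NP → Det AP N), so they form a constituent.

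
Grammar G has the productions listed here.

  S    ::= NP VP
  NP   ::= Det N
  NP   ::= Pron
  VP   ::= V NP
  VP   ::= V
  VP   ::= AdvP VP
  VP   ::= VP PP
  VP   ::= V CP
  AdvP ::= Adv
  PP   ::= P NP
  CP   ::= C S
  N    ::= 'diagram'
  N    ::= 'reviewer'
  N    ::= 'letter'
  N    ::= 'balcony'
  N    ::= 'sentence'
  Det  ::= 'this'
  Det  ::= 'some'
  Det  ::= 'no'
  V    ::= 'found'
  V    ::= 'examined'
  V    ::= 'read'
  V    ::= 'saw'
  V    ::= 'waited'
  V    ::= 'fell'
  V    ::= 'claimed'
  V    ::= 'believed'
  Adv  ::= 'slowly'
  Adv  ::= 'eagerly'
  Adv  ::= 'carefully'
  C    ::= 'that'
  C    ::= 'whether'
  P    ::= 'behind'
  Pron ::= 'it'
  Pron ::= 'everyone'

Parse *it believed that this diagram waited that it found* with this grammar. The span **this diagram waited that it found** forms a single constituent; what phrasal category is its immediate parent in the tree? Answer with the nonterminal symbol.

CP

S
  NP
    Pron: it
  VP
    V: believed
    CP
      C: that
      S
        NP
          Det: this
          N: diagram
        VP
          V: waited
          CP
            C: that
            S
              NP
                Pron: it
              VP
                V: found
The span 'this diagram waited that it found' is the S node built by S → NP VP.
Its mother is the CP built by CP → C S.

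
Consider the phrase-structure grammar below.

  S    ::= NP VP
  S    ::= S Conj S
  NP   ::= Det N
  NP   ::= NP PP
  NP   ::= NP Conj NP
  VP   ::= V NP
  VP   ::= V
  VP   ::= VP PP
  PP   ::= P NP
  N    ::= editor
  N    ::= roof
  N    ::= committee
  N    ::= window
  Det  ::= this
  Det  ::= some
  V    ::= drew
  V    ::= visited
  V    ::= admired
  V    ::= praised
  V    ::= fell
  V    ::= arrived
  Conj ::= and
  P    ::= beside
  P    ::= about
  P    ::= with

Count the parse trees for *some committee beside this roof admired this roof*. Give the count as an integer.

1

[S [NP [NP [Det some] [N committee]] [PP [P beside] [NP [Det this] [N roof]]]] [VP [V admired] [NP [Det this] [N roof]]]]
No rule offers an alternative attachment or grouping for any span, so this is the only derivation.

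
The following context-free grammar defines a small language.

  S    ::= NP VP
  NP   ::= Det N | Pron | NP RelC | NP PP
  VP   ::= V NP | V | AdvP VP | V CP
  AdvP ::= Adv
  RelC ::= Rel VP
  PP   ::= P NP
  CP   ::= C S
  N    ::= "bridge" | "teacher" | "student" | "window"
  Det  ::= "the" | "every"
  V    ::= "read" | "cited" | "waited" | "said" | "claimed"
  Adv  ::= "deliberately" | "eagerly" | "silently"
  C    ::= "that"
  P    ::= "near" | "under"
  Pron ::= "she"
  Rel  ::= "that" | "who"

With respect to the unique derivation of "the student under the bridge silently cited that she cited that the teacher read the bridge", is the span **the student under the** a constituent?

[S [NP [NP [Det the] [N student]] [PP [P under] [NP [Det the] [N bridge]]]] [VP [AdvP [Adv silently]] [VP [V cited] [CP [C that] [S [NP [Pron she]] [VP [V cited] [CP [C that] [S [NP [Det the] [N teacher]] [VP [V read] [NP [Det the] [N bridge]]]]]]]]]]]
The smallest constituent containing 'the student under the' is the NP spanning 'the student under the bridge'; no single node in the tree dominates exactly the given words.

No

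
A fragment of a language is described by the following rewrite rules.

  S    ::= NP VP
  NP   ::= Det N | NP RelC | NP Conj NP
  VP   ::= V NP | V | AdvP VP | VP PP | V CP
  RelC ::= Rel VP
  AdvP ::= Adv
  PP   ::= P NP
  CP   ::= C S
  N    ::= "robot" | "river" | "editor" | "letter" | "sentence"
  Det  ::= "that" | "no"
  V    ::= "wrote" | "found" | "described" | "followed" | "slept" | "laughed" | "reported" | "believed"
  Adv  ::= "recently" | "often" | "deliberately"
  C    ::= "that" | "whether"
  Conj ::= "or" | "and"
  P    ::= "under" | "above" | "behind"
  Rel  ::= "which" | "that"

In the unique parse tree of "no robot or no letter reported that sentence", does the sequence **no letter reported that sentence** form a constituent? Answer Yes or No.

No

[S [NP [NP [Det no] [N robot]] [Conj or] [NP [Det no] [N letter]]] [VP [V reported] [NP [Det that] [N sentence]]]]
The smallest constituent containing 'no letter reported that sentence' is the S spanning 'no robot or no letter reported that sentence'; no single node in the tree dominates exactly the given words.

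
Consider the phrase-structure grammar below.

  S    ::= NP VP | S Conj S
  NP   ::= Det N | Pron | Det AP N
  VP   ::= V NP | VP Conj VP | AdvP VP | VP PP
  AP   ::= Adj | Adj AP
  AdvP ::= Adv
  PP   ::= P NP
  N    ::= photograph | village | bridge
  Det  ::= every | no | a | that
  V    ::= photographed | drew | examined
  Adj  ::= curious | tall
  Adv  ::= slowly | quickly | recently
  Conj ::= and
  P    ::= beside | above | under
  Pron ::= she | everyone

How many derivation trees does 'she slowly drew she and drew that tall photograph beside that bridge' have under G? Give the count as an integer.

5

Two of the 5 distinct bracketings:
[S [NP [Pron she]] [VP [VP [AdvP [Adv slowly]] [VP [V drew] [NP [Pron she]]]] [Conj and] [VP [VP [V drew] [NP [Det that] [AP [Adj tall]] [N photograph]]] [PP [P beside] [NP [Det that] [N bridge]]]]]]
[S [NP [Pron she]] [VP [AdvP [Adv slowly]] [VP [VP [V drew] [NP [Pron she]]] [Conj and] [VP [VP [V drew] [NP [Det that] [AP [Adj tall]] [N photograph]]] [PP [P beside] [NP [Det that] [N bridge]]]]]]]
The trees differ in how a recursive rule is bracketed over the same span.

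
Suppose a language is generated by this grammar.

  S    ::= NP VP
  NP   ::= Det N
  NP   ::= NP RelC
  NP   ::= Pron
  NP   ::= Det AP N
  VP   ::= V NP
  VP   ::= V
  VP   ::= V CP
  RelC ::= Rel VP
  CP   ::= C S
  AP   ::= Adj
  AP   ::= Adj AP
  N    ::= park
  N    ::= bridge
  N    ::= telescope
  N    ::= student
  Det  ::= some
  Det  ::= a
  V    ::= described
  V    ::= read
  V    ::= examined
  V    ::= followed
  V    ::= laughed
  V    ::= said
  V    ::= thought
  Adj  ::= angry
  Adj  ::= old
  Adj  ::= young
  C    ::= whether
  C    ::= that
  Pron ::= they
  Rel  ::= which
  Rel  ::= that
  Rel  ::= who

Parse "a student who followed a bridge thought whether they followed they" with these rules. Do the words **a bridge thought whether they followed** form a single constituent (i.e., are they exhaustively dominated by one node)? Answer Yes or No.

[S [NP [NP [Det a] [N student]] [RelC [Rel who] [VP [V followed] [NP [Det a] [N bridge]]]]] [VP [V thought] [CP [C whether] [S [NP [Pron they]] [VP [V followed] [NP [Pron they]]]]]]]
The smallest constituent containing 'a bridge thought whether they followed' is the S spanning 'a student who followed a bridge thought whether they followed they'; no single node in the tree dominates exactly the given words.

No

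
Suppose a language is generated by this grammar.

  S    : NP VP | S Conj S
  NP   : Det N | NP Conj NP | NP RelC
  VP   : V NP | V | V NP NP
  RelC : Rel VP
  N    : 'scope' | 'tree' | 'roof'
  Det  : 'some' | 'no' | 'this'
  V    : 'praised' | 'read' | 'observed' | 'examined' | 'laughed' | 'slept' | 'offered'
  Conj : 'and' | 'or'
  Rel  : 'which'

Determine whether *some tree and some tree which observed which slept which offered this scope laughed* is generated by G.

[S [NP [NP [Det some] [N tree]] [Conj and] [NP [NP [NP [NP [Det some] [N tree]] [RelC [Rel which] [VP [V observed]]]] [RelC [Rel which] [VP [V slept]]]] [RelC [Rel which] [VP [V offered] [NP [Det this] [N scope]]]]]] [VP [V laughed]]]
Each bracket corresponds to one application of a listed rule, so the string is derivable from S.

Grammatical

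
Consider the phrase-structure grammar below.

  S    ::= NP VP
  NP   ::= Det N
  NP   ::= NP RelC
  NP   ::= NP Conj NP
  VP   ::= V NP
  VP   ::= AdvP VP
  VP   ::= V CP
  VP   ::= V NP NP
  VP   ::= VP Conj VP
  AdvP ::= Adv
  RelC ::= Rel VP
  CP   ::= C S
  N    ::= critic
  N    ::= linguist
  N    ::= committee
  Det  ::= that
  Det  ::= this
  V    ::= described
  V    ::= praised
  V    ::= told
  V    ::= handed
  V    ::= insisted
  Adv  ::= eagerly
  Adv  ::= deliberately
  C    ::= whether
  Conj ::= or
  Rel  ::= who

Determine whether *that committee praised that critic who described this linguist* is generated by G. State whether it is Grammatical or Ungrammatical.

Grammatical

[S [NP [Det that] [N committee]] [VP [V praised] [NP [NP [Det that] [N critic]] [RelC [Rel who] [VP [V described] [NP [Det this] [N linguist]]]]]]]
The bracketing above is licensed at every node by one of the given productions, with S at the root.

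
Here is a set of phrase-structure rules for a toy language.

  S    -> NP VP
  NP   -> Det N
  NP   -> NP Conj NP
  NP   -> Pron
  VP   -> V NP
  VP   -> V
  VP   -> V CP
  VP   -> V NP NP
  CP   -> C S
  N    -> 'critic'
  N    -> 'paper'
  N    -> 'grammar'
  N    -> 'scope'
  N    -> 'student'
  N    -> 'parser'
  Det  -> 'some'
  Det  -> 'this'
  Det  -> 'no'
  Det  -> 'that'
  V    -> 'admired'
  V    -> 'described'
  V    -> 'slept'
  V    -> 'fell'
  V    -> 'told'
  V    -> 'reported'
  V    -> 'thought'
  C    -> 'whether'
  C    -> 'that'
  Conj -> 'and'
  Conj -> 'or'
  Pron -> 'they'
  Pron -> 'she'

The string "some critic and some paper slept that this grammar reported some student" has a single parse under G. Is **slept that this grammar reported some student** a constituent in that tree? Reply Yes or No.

Yes

[S [NP [NP [Det some] [N critic]] [Conj and] [NP [Det some] [N paper]]] [VP [V slept] [CP [C that] [S [NP [Det this] [N grammar]] [VP [V reported] [NP [Det some] [N student]]]]]]]
The words 'slept that this grammar reported some student' are exhaustively dominated by a single VP node (built by VP → V CP), so they form a constituent.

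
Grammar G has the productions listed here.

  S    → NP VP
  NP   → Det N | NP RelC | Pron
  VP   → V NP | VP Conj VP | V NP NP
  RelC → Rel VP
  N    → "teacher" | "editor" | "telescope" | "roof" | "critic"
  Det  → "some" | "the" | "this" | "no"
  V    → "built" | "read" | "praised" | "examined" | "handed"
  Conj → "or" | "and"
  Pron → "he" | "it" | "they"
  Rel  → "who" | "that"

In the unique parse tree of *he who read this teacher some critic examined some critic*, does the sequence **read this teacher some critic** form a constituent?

[S [NP [NP [Pron he]] [RelC [Rel who] [VP [V read] [NP [Det this] [N teacher]] [NP [Det some] [N critic]]]]] [VP [V examined] [NP [Det some] [N critic]]]]
The words 'read this teacher some critic' are exhaustively dominated by a single VP node (built by VP → V NP NP), so they form a constituent.

Yes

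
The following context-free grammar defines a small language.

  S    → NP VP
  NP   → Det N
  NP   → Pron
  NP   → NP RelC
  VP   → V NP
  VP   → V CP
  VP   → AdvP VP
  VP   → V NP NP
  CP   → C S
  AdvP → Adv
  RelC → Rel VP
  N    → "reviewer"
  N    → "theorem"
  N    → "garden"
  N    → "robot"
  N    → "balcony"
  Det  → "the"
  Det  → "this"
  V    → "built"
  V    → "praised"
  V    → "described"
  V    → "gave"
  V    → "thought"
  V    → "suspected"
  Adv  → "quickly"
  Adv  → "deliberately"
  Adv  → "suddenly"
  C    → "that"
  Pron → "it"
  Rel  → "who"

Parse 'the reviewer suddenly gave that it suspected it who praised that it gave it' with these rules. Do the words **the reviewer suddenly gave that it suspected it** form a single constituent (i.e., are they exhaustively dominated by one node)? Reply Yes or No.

No

[S [NP [Det the] [N reviewer]] [VP [AdvP [Adv suddenly]] [VP [V gave] [CP [C that] [S [NP [Pron it]] [VP [V suspected] [NP [NP [Pron it]] [RelC [Rel who] [VP [V praised] [CP [C that] [S [NP [Pron it]] [VP [V gave] [NP [Pron it]]]]]]]]]]]]]]
The smallest constituent containing 'the reviewer suddenly gave that it suspected it' is the S spanning 'the reviewer suddenly gave that it suspected it who praised that it gave it'; no single node in the tree dominates exactly the given words.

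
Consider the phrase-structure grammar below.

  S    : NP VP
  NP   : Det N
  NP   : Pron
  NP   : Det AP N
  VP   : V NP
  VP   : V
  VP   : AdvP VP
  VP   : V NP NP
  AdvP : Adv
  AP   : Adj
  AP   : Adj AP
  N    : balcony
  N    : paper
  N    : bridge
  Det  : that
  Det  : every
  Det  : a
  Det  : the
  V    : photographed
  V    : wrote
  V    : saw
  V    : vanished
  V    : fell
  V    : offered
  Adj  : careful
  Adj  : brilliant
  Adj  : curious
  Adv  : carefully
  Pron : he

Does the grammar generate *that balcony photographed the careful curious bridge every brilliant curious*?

Ungrammatical

For S → NP VP, the only prefix that parses as NP is 'that balcony', but the remainder 'photographed the careful curious bridge every brilliant curious' is not a VP under these rules.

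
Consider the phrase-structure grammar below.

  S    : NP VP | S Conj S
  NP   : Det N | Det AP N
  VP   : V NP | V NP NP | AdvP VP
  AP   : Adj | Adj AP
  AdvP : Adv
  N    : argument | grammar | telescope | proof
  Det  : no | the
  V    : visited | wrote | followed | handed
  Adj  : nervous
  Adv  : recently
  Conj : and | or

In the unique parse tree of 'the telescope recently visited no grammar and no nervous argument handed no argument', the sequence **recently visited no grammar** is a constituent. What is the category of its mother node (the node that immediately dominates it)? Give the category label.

S

[S [S [NP [Det the] [N telescope]] [VP [AdvP [Adv recently]] [VP [V visited] [NP [Det no] [N grammar]]]]] [Conj and] [S [NP [Det no] [AP [Adj nervous]] [N argument]] [VP [V handed] [NP [Det no] [N argument]]]]]
The span 'recently visited no grammar' is the VP node built by VP → AdvP VP.
Its mother is the S built by S → NP VP.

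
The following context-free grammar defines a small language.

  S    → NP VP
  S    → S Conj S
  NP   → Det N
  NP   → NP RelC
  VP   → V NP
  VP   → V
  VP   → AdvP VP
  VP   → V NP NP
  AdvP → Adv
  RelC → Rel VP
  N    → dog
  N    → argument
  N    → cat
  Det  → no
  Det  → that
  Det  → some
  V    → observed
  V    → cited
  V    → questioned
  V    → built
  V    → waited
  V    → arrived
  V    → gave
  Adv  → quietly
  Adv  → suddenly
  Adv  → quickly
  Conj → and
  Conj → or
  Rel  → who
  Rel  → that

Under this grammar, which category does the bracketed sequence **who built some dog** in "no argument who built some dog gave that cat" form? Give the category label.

S
  NP
    NP
      Det: no
      N: argument
    RelC
      Rel: who
      VP
        V: built
        NP
          Det: some
          N: dog
  VP
    V: gave
    NP
      Det: that
      N: cat
The span 'who built some dog' is the RelC node built by RelC → Rel VP.

RelC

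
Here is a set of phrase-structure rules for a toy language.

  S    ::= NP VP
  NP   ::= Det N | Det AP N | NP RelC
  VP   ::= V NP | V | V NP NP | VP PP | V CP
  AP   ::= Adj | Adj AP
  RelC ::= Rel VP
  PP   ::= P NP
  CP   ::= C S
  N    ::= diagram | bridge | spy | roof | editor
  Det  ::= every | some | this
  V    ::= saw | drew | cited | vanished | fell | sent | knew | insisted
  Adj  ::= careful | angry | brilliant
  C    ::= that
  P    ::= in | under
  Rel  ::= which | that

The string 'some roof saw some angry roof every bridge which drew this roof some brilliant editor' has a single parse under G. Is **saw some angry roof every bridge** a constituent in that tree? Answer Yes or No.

No

[S [NP [Det some] [N roof]] [VP [V saw] [NP [Det some] [AP [Adj angry]] [N roof]] [NP [NP [Det every] [N bridge]] [RelC [Rel which] [VP [V drew] [NP [Det this] [N roof]] [NP [Det some] [AP [Adj brilliant]] [N editor]]]]]]]
The smallest constituent containing 'saw some angry roof every bridge' is the VP spanning 'saw some angry roof every bridge which drew this roof some brilliant editor'; no single node in the tree dominates exactly the given words.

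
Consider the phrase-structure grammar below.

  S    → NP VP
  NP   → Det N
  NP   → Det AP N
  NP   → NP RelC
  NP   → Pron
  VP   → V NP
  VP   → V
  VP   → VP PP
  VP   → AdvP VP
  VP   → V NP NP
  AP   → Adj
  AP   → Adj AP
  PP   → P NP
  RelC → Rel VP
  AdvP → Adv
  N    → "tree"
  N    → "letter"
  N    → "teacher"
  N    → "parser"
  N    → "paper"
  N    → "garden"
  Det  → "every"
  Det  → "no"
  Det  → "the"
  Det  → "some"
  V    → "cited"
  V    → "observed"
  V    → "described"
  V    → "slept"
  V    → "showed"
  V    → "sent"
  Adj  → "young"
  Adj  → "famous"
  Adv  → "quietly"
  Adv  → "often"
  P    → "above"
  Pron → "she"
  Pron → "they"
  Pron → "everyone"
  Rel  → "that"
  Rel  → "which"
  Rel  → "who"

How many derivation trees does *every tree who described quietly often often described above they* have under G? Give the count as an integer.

Two of the 4 distinct bracketings:
[S [NP [NP [Det every] [N tree]] [RelC [Rel who] [VP [V described]]]] [VP [VP [AdvP [Adv quietly]] [VP [AdvP [Adv often]] [VP [AdvP [Adv often]] [VP [V described]]]]] [PP [P above] [NP [Pron they]]]]]
[S [NP [NP [Det every] [N tree]] [RelC [Rel who] [VP [V described]]]] [VP [AdvP [Adv quietly]] [VP [VP [AdvP [Adv often]] [VP [AdvP [Adv often]] [VP [V described]]]] [PP [P above] [NP [Pron they]]]]]]
The trees differ in how a recursive rule is bracketed over the same span.

4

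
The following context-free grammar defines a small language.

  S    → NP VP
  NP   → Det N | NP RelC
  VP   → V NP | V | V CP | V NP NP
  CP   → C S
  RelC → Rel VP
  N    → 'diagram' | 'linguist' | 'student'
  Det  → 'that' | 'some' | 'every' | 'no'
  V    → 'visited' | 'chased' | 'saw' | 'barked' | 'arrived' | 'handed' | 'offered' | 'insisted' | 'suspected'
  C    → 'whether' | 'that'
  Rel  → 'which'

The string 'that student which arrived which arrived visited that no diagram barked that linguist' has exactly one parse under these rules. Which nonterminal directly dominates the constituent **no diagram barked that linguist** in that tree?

CP

[S [NP [NP [NP [Det that] [N student]] [RelC [Rel which] [VP [V arrived]]]] [RelC [Rel which] [VP [V arrived]]]] [VP [V visited] [CP [C that] [S [NP [Det no] [N diagram]] [VP [V barked] [NP [Det that] [N linguist]]]]]]]
The span 'no diagram barked that linguist' is the S node built by S → NP VP.
Its mother is the CP built by CP → C S.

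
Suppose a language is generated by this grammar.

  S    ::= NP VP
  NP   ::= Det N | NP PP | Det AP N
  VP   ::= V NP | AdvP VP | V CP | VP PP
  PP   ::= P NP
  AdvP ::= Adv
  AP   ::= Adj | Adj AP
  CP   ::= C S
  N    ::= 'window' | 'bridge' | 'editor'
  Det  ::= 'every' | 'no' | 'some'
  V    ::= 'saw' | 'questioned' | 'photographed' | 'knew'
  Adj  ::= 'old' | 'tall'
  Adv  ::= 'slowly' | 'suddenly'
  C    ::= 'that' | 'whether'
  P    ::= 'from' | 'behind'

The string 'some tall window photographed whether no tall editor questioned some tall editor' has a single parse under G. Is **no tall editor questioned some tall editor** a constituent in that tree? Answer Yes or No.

[S [NP [Det some] [AP [Adj tall]] [N window]] [VP [V photographed] [CP [C whether] [S [NP [Det no] [AP [Adj tall]] [N editor]] [VP [V questioned] [NP [Det some] [AP [Adj tall]] [N editor]]]]]]]
The words 'no tall editor questioned some tall editor' are exhaustively dominated by a single S node (built by S → NP VP), so they form a constituent.

Yes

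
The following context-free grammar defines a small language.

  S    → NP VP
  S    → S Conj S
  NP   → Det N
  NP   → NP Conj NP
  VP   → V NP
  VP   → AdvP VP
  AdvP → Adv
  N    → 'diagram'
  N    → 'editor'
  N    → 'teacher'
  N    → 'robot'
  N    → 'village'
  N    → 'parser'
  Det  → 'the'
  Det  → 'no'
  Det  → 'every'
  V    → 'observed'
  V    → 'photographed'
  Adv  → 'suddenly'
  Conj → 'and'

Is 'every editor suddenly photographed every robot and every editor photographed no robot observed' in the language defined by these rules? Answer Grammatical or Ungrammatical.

Ungrammatical

For S → NP VP, the only prefix that parses as NP is 'every editor', but the remainder 'suddenly photographed every robot and every editor photographed no robot observed' is not a VP under these rules. The alternative S rule S → S Conj S likewise has no satisfying split.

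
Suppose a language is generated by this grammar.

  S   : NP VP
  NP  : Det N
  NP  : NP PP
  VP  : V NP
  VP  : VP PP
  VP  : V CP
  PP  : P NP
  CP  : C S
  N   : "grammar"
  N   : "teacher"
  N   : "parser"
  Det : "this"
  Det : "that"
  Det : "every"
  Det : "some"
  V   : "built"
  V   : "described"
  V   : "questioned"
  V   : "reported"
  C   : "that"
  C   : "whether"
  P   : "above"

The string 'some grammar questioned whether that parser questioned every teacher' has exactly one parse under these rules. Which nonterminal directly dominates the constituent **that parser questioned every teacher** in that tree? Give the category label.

[S [NP [Det some] [N grammar]] [VP [V questioned] [CP [C whether] [S [NP [Det that] [N parser]] [VP [V questioned] [NP [Det every] [N teacher]]]]]]]
The span 'that parser questioned every teacher' is the S node built by S → NP VP.
Its mother is the CP built by CP → C S.

CP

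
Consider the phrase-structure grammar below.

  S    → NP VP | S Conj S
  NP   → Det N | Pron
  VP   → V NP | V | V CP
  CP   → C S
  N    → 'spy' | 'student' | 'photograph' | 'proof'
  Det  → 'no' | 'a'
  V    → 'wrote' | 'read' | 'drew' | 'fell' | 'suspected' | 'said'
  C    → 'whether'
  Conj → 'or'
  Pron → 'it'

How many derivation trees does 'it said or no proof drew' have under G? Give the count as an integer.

1

[S [S [NP [Pron it]] [VP [V said]]] [Conj or] [S [NP [Det no] [N proof]] [VP [V drew]]]]
No rule offers an alternative attachment or grouping for any span, so this is the only derivation.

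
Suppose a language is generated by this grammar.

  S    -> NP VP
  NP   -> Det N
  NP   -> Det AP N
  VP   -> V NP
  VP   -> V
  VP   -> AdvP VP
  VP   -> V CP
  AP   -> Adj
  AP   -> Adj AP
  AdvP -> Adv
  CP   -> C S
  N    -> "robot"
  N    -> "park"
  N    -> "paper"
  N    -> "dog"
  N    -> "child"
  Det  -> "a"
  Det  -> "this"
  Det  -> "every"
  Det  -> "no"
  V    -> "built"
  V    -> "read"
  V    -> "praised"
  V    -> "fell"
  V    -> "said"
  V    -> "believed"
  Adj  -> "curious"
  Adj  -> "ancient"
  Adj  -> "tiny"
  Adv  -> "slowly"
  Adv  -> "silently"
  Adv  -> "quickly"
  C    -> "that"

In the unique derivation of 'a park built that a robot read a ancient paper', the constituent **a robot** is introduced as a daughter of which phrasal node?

[S [NP [Det a] [N park]] [VP [V built] [CP [C that] [S [NP [Det a] [N robot]] [VP [V read] [NP [Det a] [AP [Adj ancient]] [N paper]]]]]]]
The span 'a robot' is the NP node built by NP → Det N.
Its mother is the S built by S → NP VP.

S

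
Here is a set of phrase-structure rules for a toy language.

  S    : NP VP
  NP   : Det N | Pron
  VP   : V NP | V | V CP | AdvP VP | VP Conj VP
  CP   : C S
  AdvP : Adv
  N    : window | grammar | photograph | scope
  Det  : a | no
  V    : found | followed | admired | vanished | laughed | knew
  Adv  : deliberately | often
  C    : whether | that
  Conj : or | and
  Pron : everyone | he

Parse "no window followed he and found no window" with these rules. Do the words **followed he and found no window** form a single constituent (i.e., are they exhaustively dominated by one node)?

[S [NP [Det no] [N window]] [VP [VP [V followed] [NP [Pron he]]] [Conj and] [VP [V found] [NP [Det no] [N window]]]]]
The words 'followed he and found no window' are exhaustively dominated by a single VP node (built by VP → VP Conj VP), so they form a constituent.

Yes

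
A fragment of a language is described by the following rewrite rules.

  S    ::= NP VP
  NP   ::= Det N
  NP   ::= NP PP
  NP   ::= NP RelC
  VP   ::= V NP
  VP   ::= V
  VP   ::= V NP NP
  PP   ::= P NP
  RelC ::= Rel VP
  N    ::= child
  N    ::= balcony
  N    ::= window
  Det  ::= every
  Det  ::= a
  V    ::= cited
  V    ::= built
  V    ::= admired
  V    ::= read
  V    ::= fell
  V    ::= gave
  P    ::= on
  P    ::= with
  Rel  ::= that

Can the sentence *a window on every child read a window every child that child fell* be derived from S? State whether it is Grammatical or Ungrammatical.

A Rel word can never sit immediately before an N word in any string this grammar generates, so the substring 'that child' rules out a derivation.

Ungrammatical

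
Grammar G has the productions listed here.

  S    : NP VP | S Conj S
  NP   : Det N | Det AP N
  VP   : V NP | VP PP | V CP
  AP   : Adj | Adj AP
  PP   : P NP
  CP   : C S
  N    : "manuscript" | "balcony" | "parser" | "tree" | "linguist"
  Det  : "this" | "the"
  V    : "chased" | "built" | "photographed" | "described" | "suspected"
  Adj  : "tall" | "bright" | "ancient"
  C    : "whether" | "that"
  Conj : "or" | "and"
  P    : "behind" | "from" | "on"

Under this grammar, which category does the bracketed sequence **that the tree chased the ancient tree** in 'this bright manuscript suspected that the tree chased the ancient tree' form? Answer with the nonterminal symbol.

CP

[S [NP [Det this] [AP [Adj bright]] [N manuscript]] [VP [V suspected] [CP [C that] [S [NP [Det the] [N tree]] [VP [V chased] [NP [Det the] [AP [Adj ancient]] [N tree]]]]]]]
The span 'that the tree chased the ancient tree' is the CP node built by CP → C S.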